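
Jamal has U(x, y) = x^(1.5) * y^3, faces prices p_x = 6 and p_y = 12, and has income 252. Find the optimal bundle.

MU_x = 1.5·√x·y^3 and MU_y = 3·x^(1.5)·y^2.
MRS = MU_x/MU_y = (0.5)·y/x.
Tangency: set MRS = p_x/p_y = 6/12 = 0.5.
So (0.5)·y/x = 0.5, i.e. y = x.
Substitute into the budget 6·x + 12·y = 252: 18·x = 252, so x* = 14.
Then y* = 14.

x* = 14, y* = 14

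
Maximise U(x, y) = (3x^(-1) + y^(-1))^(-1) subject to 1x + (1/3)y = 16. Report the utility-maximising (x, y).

x* = 12, y* = 12

For CES with ρ = -1, MRS = (3/1)·(y/x)^2.
Tangency: set MRS = p_x/p_y = 1/(1/3) = 3.
So (y/x)^2 = 1; taking the square root, y/x = 1, i.e. y = x.
Substitute into the budget 1·x + (1/3)·y = 16: (4/3)·x = 16, so x* = 12 and y* = 12.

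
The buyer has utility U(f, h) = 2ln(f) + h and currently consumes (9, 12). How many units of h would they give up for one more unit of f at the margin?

MRS = 2/9

MU_f = 2/f, MU_h = 1.
MRS = 2/f ÷ 1.
At (9, 12): MRS = 2/9.
So at (9, 12) the consumer would give up 2/9 units of h for one more unit of f.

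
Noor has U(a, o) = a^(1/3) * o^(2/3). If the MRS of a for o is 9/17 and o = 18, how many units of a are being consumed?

MU_a = 1/3·a^(-2/3)·o^(2/3) and MU_o = 2/3·a^(1/3)·o^(-1/3).
MRS = MU_a/MU_o = (0.5)·o/a.
Substitute o = 18: MRS = 9/a. Setting 9/a = 9/17 gives a = 9/(9/17) = 17.

a = 17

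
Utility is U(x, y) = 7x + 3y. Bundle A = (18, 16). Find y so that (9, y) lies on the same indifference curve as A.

y = 37

U(18, 16) = 174.
Set U(9, y) = 174 and solve.
7·9 + 3y = 174 ⇒ 3y = 111 ⇒ y = 37.
Check: U(9, 37) = 174.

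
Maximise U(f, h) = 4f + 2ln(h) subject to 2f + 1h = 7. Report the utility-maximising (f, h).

MU_f = 4, MU_h = 2/h.
MRS = 4 ÷ (2/h).
Tangency: set MRS = p_f/p_h = 2/1 = 2.
MRS depends only on h: 2·h = 2 ⇒ h* = 2/2 = 1.
From the budget, 2·f = 7 − 1·1 = 6, so f* = 3.

f* = 3, h* = 1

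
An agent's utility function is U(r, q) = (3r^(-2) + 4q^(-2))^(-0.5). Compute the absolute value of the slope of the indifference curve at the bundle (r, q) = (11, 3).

MRS = 81/5324

For CES with ρ = -2, MRS = (3/4)·(q/r)^3.
At (11, 3): MRS = 81/5324.
That is, one extra unit of r is worth 81/5324 units of q at the margin.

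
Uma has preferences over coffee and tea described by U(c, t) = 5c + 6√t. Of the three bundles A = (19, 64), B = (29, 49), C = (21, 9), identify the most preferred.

Evaluate utility at each bundle:
U(A) = 143.000.
U(B) = 187.000.
U(C) = 123.000.
Highest utility is B, so B ≻ A ≻ C.

Bundle B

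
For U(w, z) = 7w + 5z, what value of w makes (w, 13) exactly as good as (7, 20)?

U(7, 20) = 149.
Set U(w, 13) = 149 and solve.
7w + 5·13 = 149 ⇒ 7w = 84 ⇒ w = 12.
Check: U(12, 13) = 149.

w = 12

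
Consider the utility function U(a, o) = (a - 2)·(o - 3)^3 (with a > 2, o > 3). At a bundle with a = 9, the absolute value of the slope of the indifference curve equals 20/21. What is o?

o = 23

MU_a = (o−3)^3, MU_o = 3·(a−2)·(o−3)^2.
MRS = (1/3)·(o−3)/(a−2).
Substitute a = 9: MRS = (o − 3)/21. Setting this equal to 20/21 gives o − 3 = (20/21)·21 = 20, so o = 23.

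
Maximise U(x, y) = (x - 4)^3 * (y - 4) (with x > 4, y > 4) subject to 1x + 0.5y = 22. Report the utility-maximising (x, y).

MU_x = 3·(x−4)^2·(y−4), MU_y = (x−4)^3.
MRS = (3/1)·(y−4)/(x−4).
Tangency: set MRS = p_x/p_y = 1/0.5 = 2.
So (3/1)·(y − 4)/(x − 4) = 2, i.e. (y − 4) = (2/3)·(x − 4).
Rewrite the budget in excess-of-subsistence terms: 1·(x − 4) + 0.5·(y − 4) = 22 − 1·4 − 0.5·4 = 16.
Substituting, (4/3)·(x − 4) = 16, so x − 4 = 12 and x* = 16.
Then y − 4 = (2/3)·12 = 8, so y* = 12.

x* = 16, y* = 12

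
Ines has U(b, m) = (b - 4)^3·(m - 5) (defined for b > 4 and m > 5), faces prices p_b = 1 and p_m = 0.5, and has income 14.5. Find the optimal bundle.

MU_b = 3·(b−4)^2·(m−5), MU_m = (b−4)^3.
MRS = (3/1)·(m−5)/(b−4).
Tangency: set MRS = p_b/p_m = 1/0.5 = 2.
So (3/1)·(m − 5)/(b − 4) = 2, i.e. (m − 5) = (2/3)·(b − 4).
Rewrite the budget in excess-of-subsistence terms: 1·(b − 4) + 0.5·(m − 5) = 14.5 − 1·4 − 0.5·5 = 8.
Substituting, (4/3)·(b − 4) = 8, so b − 4 = 6 and b* = 10.
Then m − 5 = (2/3)·6 = 4, so m* = 9.

b* = 10, m* = 9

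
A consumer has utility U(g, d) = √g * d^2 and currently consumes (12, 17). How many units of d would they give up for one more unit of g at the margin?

MRS = 17/48

MU_g = 0.5·g^(-0.5)·d^2 and MU_d = 2·√g·d.
MRS = MU_g/MU_d = (0.25)·d/g.
At (12, 17): MRS = 17/48.
So at (12, 17) the consumer would give up 17/48 units of d for one more unit of g.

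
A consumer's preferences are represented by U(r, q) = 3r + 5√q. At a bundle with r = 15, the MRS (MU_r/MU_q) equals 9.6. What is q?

MU_r = 3, MU_q = 5/(2√q).
MRS = 3 ÷ (5/(2√q)).
MRS depends only on q: 1.2·√q = 9.6 ⇒ √q = 9.6/1.2 = 8 ⇒ q = 64.

q = 64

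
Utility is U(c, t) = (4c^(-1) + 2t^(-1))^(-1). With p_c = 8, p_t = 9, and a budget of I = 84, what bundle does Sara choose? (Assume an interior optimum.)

c* = 6, t* = 4

For CES with ρ = -1, MRS = (4/2)·(t/c)^2.
Tangency: set MRS = p_c/p_t = 8/9.
So (t/c)^2 = 4/9; taking the square root, t/c = 2/3, i.e. t = (2/3)·c.
Substitute into the budget 8·c + 9·t = 84: 14·c = 84, so c* = 6 and t* = (2/3)·6 = 4.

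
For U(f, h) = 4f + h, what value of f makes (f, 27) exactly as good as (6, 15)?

U(6, 15) = 39.
Set U(f, 27) = 39 and solve.
4f + 27 = 39 ⇒ 4f = 12 ⇒ f = 3.
Check: U(3, 27) = 39.

f = 3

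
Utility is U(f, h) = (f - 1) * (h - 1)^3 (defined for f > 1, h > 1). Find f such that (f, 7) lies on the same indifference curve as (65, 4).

f = 9

U(65, 4) = 1728.
Set U(f, 7) = 1728 and solve.
With h = 7: (7 − 1)^3 = 216, so (f − 1) = 1728/216 = 8.
So f = 1 + 8 = 9.
Check: U(9, 7) = 1728.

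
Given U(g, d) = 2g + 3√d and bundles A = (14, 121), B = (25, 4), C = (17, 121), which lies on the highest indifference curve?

Evaluate utility at each bundle:
U(A) = 61.000.
U(B) = 56.000.
U(C) = 67.000.
Highest utility is C, so C ≻ A ≻ B.

Bundle C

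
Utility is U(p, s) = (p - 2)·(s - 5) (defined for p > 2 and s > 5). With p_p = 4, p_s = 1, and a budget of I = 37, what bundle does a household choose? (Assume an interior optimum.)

p* = 5, s* = 17

MU_p = (s−5), MU_s = (p−2).
MRS = (s−5)/(p−2).
Tangency: set MRS = p_p/p_s = 4/1 = 4.
So (s − 5)/(p − 2) = 4, i.e. (s − 5) = 4·(p − 2).
Rewrite the budget in excess-of-subsistence terms: 4·(p − 2) + 1·(s − 5) = 37 − 4·2 − 1·5 = 24.
Substituting, 8·(p − 2) = 24, so p − 2 = 3 and p* = 5.
Then s − 5 = 4·3 = 12, so s* = 17.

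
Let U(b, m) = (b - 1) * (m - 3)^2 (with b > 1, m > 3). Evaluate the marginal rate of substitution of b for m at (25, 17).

MU_b = (m−3)^2, MU_m = 2·(b−1)·(m−3).
MRS = (1/2)·(m−3)/(b−1).
At (25, 17): MRS = 7/24.
That is, one extra unit of b is worth 7/24 units of m at the margin.

MRS = 7/24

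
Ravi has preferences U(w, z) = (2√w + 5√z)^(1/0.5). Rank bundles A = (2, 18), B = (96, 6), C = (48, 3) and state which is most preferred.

Bundle B

Evaluate utility at each bundle:
U(A) = 578.000.
U(B) = 1014.000.
U(C) = 507.000.
Highest utility is B, so B ≻ A ≻ C.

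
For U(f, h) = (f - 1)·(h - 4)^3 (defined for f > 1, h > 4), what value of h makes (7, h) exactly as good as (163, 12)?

U(163, 12) = 82944.
Set U(7, h) = 82944 and solve.
With f = 7: (7 − 1) = 6, so (h − 4)^3 = 82944/6 = 13824.
Taking the cube root (with h > 4): h − 4 = 24, so h = 28.
Check: U(7, 28) = 82944.

h = 28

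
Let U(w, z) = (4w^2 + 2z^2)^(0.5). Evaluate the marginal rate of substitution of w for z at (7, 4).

For CES with ρ = 2, MRS = (4/2)·(z/w)^(-1).
At (7, 4): MRS = 3.5.
That is, one extra unit of w is worth 3.5 units of z at the margin.

MRS = 3.5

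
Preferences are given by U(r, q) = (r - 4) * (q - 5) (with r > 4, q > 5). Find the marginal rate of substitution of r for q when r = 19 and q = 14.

MRS = 0.6

MU_r = (q−5), MU_q = (r−4).
MRS = (q−5)/(r−4).
At (19, 14): MRS = 0.6.
The indifference curve has slope −0.6 at this bundle.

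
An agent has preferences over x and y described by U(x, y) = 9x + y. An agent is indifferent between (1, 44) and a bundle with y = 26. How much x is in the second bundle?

x = 3

U(1, 44) = 53.
Set U(x, 26) = 53 and solve.
9x + 26 = 53 ⇒ 9x = 27 ⇒ x = 3.
Check: U(3, 26) = 53.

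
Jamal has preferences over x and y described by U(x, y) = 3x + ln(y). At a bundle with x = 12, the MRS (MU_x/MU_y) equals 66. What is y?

MU_x = 3, MU_y = 1/y.
MRS = 3 ÷ (1/y).
MRS depends only on y: 3·y = 66 ⇒ y = 66/3 = 22.

y = 22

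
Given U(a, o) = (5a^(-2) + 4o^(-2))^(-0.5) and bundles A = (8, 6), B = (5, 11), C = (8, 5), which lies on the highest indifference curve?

Evaluate utility at each bundle:
U(A) = 2.299.
U(B) = 2.071.
U(C) = 2.049.
Highest utility is A, so A ≻ B ≻ C.

Bundle A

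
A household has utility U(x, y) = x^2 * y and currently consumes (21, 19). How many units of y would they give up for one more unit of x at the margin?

MRS = 38/21

MU_x = 2·x·y and MU_y = x^2.
MRS = MU_x/MU_y = (2/1)·y/x.
At (21, 19): MRS = 38/21.
So at (21, 19) the consumer would give up 38/21 units of y for one more unit of x.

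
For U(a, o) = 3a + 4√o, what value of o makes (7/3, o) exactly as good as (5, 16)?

U(5, 16) = 31.
Set U(7/3, o) = 31 and solve.
With a = 7/3: 4√o = 31 − 3·7/3 = 24, so √o = 6 and o = 36.
Check: U(7/3, 36) = 31.

o = 36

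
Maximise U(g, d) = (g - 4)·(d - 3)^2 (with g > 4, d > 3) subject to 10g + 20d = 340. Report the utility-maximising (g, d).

MU_g = (d−3)^2, MU_d = 2·(g−4)·(d−3).
MRS = (1/2)·(d−3)/(g−4).
Tangency: set MRS = p_g/p_d = 10/20 = 0.5.
So (1/2)·(d − 3)/(g − 4) = 0.5, i.e. (d − 3) = (g − 4).
Rewrite the budget in excess-of-subsistence terms: 10·(g − 4) + 20·(d − 3) = 340 − 10·4 − 20·3 = 240.
Substituting, 30·(g − 4) = 240, so g − 4 = 8 and g* = 12.
Then d − 3 = 8, so d* = 11.

g* = 12, d* = 11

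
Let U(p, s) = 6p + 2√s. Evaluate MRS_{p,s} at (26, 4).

MRS = 12

MU_p = 6, MU_s = 2/(2√s).
MRS = 6 ÷ (2/(2√s)).
At (26, 4): MRS = 12.
The indifference curve has slope −12 at this bundle.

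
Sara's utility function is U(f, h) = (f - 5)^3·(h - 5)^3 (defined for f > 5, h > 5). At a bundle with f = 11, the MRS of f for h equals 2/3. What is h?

MU_f = 3·(f−5)^2·(h−5)^3, MU_h = 3·(f−5)^3·(h−5)^2.
MRS = (h−5)/(f−5).
Substitute f = 11: MRS = (h − 5)/6. Setting this equal to 2/3 gives h − 5 = (2/3)·6 = 4, so h = 9.

h = 9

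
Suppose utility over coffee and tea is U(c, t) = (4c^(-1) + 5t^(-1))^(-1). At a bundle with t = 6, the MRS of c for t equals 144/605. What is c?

For CES with ρ = -1, MRS = (4/5)·(t/c)^2.
Setting (4/5)·(6/c)^2 = 144/605 gives (6/c)^2 = 36/121, so 6/c = 6/11 and c = 11.

c = 11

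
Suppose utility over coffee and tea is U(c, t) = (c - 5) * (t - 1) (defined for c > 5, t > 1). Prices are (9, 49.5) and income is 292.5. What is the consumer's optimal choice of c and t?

MU_c = (t−1), MU_t = (c−5).
MRS = (t−1)/(c−5).
Tangency: set MRS = p_c/p_t = 9/49.5 = 2/11.
So (t − 1)/(c − 5) = 2/11, i.e. (t − 1) = (2/11)·(c − 5).
Rewrite the budget in excess-of-subsistence terms: 9·(c − 5) + 49.5·(t − 1) = 292.5 − 9·5 − 49.5·1 = 198.
Substituting, 18·(c − 5) = 198, so c − 5 = 11 and c* = 16.
Then t − 1 = (2/11)·11 = 2, so t* = 3.

c* = 16, t* = 3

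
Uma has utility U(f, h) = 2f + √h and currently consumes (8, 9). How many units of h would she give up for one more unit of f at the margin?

MU_f = 2, MU_h = 1/(2√h).
MRS = 2 ÷ (1/(2√h)).
At (8, 9): MRS = 12.
That is, one extra unit of f is worth 12 units of h at the margin.

MRS = 12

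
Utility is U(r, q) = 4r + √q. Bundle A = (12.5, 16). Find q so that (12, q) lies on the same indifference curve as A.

U(12.5, 16) = 54.
Set U(12, q) = 54 and solve.
With r = 12: √q = 54 − 4·12 = 6, so √q = 6 and q = 36.
Check: U(12, 36) = 54.

q = 36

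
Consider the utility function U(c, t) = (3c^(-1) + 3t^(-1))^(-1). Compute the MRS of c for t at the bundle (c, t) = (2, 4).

MRS = 4

For CES with ρ = -1, MRS = (t/c)^2.
At (2, 4): MRS = 4.
The indifference curve has slope −4 at this bundle.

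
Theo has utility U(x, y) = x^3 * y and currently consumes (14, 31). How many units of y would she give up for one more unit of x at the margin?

MRS = 93/14

MU_x = 3·x^2·y and MU_y = x^3.
MRS = MU_x/MU_y = (3/1)·y/x.
At (14, 31): MRS = 93/14.
The indifference curve has slope −93/14 at this bundle.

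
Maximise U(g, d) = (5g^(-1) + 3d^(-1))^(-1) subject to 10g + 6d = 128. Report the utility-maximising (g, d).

g* = 8, d* = 8

For CES with ρ = -1, MRS = (5/3)·(d/g)^2.
Tangency: set MRS = p_g/p_d = 10/6 = 5/3.
So (d/g)^2 = 1; taking the square root, d/g = 1, i.e. d = g.
Substitute into the budget 10·g + 6·d = 128: 16·g = 128, so g* = 8 and d* = 8.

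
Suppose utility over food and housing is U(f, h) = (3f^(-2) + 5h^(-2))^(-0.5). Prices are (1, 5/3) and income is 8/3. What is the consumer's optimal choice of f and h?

For CES with ρ = -2, MRS = (3/5)·(h/f)^3.
Tangency: set MRS = p_f/p_h = 1/(5/3) = 0.6.
So (h/f)^3 = 1; taking the cube root, h/f = 1, i.e. h = f.
Substitute into the budget 1·f + (5/3)·h = 8/3: (8/3)·f = 8/3, so f* = 1 and h* = 1.

f* = 1, h* = 1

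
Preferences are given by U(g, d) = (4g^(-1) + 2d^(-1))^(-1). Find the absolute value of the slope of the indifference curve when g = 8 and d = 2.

For CES with ρ = -1, MRS = (4/2)·(d/g)^2.
At (8, 2): MRS = 0.125.
So at (8, 2) the consumer would give up 0.125 units of d for one more unit of g.

MRS = 0.125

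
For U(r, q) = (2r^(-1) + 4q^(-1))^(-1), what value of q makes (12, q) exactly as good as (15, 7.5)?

q = 8

U depends on (r, q) only through S = 2r^(-1) + 4q^(-1), so equal utility means equal S. At (15, 7.5): S = 2/3.
With r = 12: 2·12^(-1) = 1/6, so 4q^(-1) = 2/3 − 1/6 = 0.5, i.e. q^(-1) = 0.125.
Hence q = 1/0.125 = 8.
Check: U(12, 8) = 1.5.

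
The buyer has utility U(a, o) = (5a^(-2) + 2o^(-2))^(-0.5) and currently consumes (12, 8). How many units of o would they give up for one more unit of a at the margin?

MRS = 20/27

For CES with ρ = -2, MRS = (5/2)·(o/a)^3.
At (12, 8): MRS = 20/27.
The indifference curve has slope −20/27 at this bundle.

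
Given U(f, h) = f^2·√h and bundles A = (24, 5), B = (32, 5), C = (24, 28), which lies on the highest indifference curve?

Evaluate utility at each bundle:
U(A) = 1287.975.
U(B) = 2289.734.
U(C) = 3047.906.
Highest utility is C, so C ≻ B ≻ A.

Bundle C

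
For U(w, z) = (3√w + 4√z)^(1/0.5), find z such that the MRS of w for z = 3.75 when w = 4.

z = 100

For CES with ρ = 0.5, MRS = (3/4)·√(z/w).
Setting (3/4)·√(z/4) = 3.75 gives √(z/4) = 5, so z/4 = 25 and z = 100.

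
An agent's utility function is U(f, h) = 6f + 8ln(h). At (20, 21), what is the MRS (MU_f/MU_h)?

MU_f = 6, MU_h = 8/h.
MRS = 6 ÷ (8/h).
At (20, 21): MRS = 15.75.
That is, one extra unit of f is worth 15.75 units of h at the margin.

MRS = 15.75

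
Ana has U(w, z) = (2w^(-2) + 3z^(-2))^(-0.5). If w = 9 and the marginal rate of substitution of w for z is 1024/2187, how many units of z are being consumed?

z = 8

For CES with ρ = -2, MRS = (2/3)·(z/w)^3.
Setting (2/3)·(z/9)^3 = 1024/2187 gives (z/9)^3 = 512/729, so z/9 = 8/9 and z = 8.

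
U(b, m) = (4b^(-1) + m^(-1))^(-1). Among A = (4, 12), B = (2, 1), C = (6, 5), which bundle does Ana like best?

Bundle C

Evaluate utility at each bundle:
U(A) = 0.923.
U(B) = 0.333.
U(C) = 1.154.
Highest utility is C, so C ≻ A ≻ B.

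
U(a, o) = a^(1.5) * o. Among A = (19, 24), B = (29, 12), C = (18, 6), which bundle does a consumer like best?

Bundle A

Evaluate utility at each bundle:
U(A) = 1987.658.
U(B) = 1874.037.
U(C) = 458.205.
Highest utility is A, so A ≻ B ≻ C.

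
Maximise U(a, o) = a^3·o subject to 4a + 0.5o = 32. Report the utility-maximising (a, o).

MU_a = 3·a^2·o and MU_o = a^3.
MRS = MU_a/MU_o = (3/1)·o/a.
Tangency: set MRS = p_a/p_o = 4/0.5 = 8.
So (3/1)·o/a = 8, i.e. o = (8/3)·a.
Substitute into the budget 4·a + 0.5·o = 32: (16/3)·a = 32, so a* = 6.
Then o* = (8/3)·6 = 16.

a* = 6, o* = 16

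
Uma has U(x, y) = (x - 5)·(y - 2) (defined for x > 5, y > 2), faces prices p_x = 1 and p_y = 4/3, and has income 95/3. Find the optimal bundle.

x* = 17, y* = 11

MU_x = (y−2), MU_y = (x−5).
MRS = (y−2)/(x−5).
Tangency: set MRS = p_x/p_y = 1/(4/3) = 0.75.
So (y − 2)/(x − 5) = 0.75, i.e. (y − 2) = 0.75·(x − 5).
Rewrite the budget in excess-of-subsistence terms: 1·(x − 5) + (4/3)·(y − 2) = 95/3 − 1·5 − (4/3)·2 = 24.
Substituting, 2·(x − 5) = 24, so x − 5 = 12 and x* = 17.
Then y − 2 = 0.75·12 = 9, so y* = 11.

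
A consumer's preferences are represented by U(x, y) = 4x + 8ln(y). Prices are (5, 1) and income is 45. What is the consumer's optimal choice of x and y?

x* = 7, y* = 10

MU_x = 4, MU_y = 8/y.
MRS = 4 ÷ (8/y).
Tangency: set MRS = p_x/p_y = 5/1 = 5.
MRS depends only on y: 0.5·y = 5 ⇒ y* = 5/0.5 = 10.
From the budget, 5·x = 45 − 1·10 = 35, so x* = 7.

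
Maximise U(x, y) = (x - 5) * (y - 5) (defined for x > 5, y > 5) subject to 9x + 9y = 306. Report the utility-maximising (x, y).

MU_x = (y−5), MU_y = (x−5).
MRS = (y−5)/(x−5).
Tangency: set MRS = p_x/p_y = 9/9 = 1.
So (y − 5)/(x − 5) = 1, i.e. (y − 5) = (x − 5).
Rewrite the budget in excess-of-subsistence terms: 9·(x − 5) + 9·(y − 5) = 306 − 9·5 − 9·5 = 216.
Substituting, 18·(x − 5) = 216, so x − 5 = 12 and x* = 17.
Then y − 5 = 12, so y* = 17.

x* = 17, y* = 17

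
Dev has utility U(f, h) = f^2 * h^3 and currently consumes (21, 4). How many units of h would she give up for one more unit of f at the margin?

MU_f = 2·f·h^3 and MU_h = 3·f^2·h^2.
MRS = MU_f/MU_h = (2/3)·h/f.
At (21, 4): MRS = 8/63.
The indifference curve has slope −8/63 at this bundle.

MRS = 8/63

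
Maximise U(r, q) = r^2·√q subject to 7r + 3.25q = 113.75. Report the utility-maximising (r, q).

r* = 13, q* = 7

MU_r = 2·r·√q and MU_q = 0.5·r^2·q^(-0.5).
MRS = MU_r/MU_q = (4)·q/r.
Tangency: set MRS = p_r/p_q = 7/3.25 = 28/13.
So (4)·q/r = 28/13, i.e. q = (7/13)·r.
Substitute into the budget 7·r + 3.25·q = 113.75: 8.75·r = 113.75, so r* = 13.
Then q* = (7/13)·13 = 7.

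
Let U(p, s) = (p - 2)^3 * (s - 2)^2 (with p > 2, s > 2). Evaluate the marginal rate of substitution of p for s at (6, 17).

MRS = 5.625

MU_p = 3·(p−2)^2·(s−2)^2, MU_s = 2·(p−2)^3·(s−2).
MRS = (3/2)·(s−2)/(p−2).
At (6, 17): MRS = 5.625.
The indifference curve has slope −5.625 at this bundle.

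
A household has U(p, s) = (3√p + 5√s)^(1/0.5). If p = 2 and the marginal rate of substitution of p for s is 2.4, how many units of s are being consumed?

s = 32

For CES with ρ = 0.5, MRS = (3/5)·√(s/p).
Setting (3/5)·√(s/2) = 2.4 gives √(s/2) = 4, so s/2 = 16 and s = 32.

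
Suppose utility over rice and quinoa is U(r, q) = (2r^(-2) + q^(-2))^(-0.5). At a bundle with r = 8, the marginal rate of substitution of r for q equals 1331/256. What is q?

q = 11

For CES with ρ = -2, MRS = (2/1)·(q/r)^3.
Setting (2/1)·(q/8)^3 = 1331/256 gives (q/8)^3 = 1331/512, so q/8 = 1.375 and q = 11.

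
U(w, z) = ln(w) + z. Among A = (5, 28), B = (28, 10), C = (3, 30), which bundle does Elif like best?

Bundle C

Evaluate utility at each bundle:
U(A) = 29.609.
U(B) = 13.332.
U(C) = 31.099.
Highest utility is C, so C ≻ A ≻ B.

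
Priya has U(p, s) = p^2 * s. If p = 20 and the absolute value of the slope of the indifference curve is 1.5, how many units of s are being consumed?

MU_p = 2·p·s and MU_s = p^2.
MRS = MU_p/MU_s = (2/1)·s/p.
Substitute p = 20: MRS = s/10. Setting s/10 = 1.5 gives s = 1.5·10 = 15.

s = 15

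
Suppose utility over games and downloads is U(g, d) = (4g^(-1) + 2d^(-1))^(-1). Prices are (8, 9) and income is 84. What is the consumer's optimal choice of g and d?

For CES with ρ = -1, MRS = (4/2)·(d/g)^2.
Tangency: set MRS = p_g/p_d = 8/9.
So (d/g)^2 = 4/9; taking the square root, d/g = 2/3, i.e. d = (2/3)·g.
Substitute into the budget 8·g + 9·d = 84: 14·g = 84, so g* = 6 and d* = (2/3)·6 = 4.

g* = 6, d* = 4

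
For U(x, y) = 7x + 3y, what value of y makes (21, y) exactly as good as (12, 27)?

U(12, 27) = 165.
Set U(21, y) = 165 and solve.
7·21 + 3y = 165 ⇒ 3y = 18 ⇒ y = 6.
Check: U(21, 6) = 165.

y = 6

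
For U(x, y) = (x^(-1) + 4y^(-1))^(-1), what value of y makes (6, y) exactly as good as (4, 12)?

U depends on (x, y) only through S = x^(-1) + 4y^(-1), so equal utility means equal S. At (4, 12): S = 7/12.
With x = 6: 6^(-1) = 1/6, so 4y^(-1) = 7/12 − 1/6 = 5/12, i.e. y^(-1) = 5/48.
Hence y = 1/(5/48) = 9.6.
Check: U(6, 9.6) = 1.7143.

y = 9.6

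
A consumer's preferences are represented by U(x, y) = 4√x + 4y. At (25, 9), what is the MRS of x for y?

MU_x = 4/(2√x), MU_y = 4.
MRS = 4/(2√x) ÷ 4.
At (25, 9): MRS = 0.1.
That is, one extra unit of x is worth 0.1 units of y at the margin.

MRS = 0.1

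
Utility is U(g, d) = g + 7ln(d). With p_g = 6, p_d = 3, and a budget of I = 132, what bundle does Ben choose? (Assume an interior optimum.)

MU_g = 1, MU_d = 7/d.
MRS = 1 ÷ (7/d).
Tangency: set MRS = p_g/p_d = 6/3 = 2.
MRS depends only on d: (1/7)·d = 2 ⇒ d* = 2/(1/7) = 14.
From the budget, 6·g = 132 − 3·14 = 90, so g* = 15.

g* = 15, d* = 14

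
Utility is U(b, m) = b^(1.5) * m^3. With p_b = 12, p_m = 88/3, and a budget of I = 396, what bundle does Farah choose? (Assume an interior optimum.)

MU_b = 1.5·√b·m^3 and MU_m = 3·b^(1.5)·m^2.
MRS = MU_b/MU_m = (0.5)·m/b.
Tangency: set MRS = p_b/p_m = 12/(88/3) = 9/22.
So (0.5)·m/b = 9/22, i.e. m = (9/11)·b.
Substitute into the budget 12·b + (88/3)·m = 396: 36·b = 396, so b* = 11.
Then m* = (9/11)·11 = 9.

b* = 11, m* = 9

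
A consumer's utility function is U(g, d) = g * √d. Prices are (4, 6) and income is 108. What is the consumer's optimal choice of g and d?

MU_g = √d and MU_d = 0.5·g·d^(-0.5).
MRS = MU_g/MU_d = (2)·d/g.
Tangency: set MRS = p_g/p_d = 4/6 = 2/3.
So (2)·d/g = 2/3, i.e. d = (1/3)·g.
Substitute into the budget 4·g + 6·d = 108: 6·g = 108, so g* = 18.
Then d* = (1/3)·18 = 6.

g* = 18, d* = 6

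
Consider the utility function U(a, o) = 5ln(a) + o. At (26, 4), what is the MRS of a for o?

MU_a = 5/a, MU_o = 1.
MRS = 5/a ÷ 1.
At (26, 4): MRS = 5/26.
The indifference curve has slope −5/26 at this bundle.

MRS = 5/26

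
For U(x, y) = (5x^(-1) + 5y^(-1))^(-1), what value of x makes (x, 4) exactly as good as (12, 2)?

x = 3

U depends on (x, y) only through S = 5x^(-1) + 5y^(-1), so equal utility means equal S. At (12, 2): S = 35/12.
With y = 4: 5·4^(-1) = 1.25, so 5x^(-1) = 35/12 − 1.25 = 5/3, i.e. x^(-1) = 1/3.
Hence x = 1/(1/3) = 3.
Check: U(3, 4) = 0.3429.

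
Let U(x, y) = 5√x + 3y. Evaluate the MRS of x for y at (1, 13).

MU_x = 5/(2√x), MU_y = 3.
MRS = 5/(2√x) ÷ 3.
At (1, 13): MRS = 5/6.
So at (1, 13) the consumer would give up 5/6 units of y for one more unit of x.

MRS = 5/6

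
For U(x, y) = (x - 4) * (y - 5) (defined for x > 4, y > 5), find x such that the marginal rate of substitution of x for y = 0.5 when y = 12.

MU_x = (y−5), MU_y = (x−4).
MRS = (y−5)/(x−4).
Substitute y = 12: MRS = 7/(x − 4). Setting this equal to 0.5 gives x − 4 = 7/0.5 = 14, so x = 18.

x = 18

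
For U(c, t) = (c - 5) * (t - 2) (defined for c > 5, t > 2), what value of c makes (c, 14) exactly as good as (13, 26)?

U(13, 26) = 192.
Set U(c, 14) = 192 and solve.
With t = 14: (14 − 2) = 12, so (c − 5) = 192/12 = 16.
So c = 5 + 16 = 21.
Check: U(21, 14) = 192.

c = 21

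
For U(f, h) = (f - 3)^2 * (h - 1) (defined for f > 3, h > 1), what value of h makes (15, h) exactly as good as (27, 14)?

U(27, 14) = 7488.
Set U(15, h) = 7488 and solve.
With f = 15: (15 − 3)^2 = 144, so (h − 1) = 7488/144 = 52.
So h = 1 + 52 = 53.
Check: U(15, 53) = 7488.

h = 53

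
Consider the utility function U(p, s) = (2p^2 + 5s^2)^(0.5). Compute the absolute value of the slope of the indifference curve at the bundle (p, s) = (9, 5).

MRS = 18/25

For CES with ρ = 2, MRS = (2/5)·(s/p)^(-1).
At (9, 5): MRS = 18/25.
That is, one extra unit of p is worth 18/25 units of s at the margin.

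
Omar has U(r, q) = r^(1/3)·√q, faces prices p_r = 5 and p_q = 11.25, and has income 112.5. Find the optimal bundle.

MU_r = 1/3·r^(-2/3)·√q and MU_q = 0.5·r^(1/3)·q^(-0.5).
MRS = MU_r/MU_q = (2/3)·q/r.
Tangency: set MRS = p_r/p_q = 5/11.25 = 4/9.
So (2/3)·q/r = 4/9, i.e. q = (2/3)·r.
Substitute into the budget 5·r + 11.25·q = 112.5: 12.5·r = 112.5, so r* = 9.
Then q* = (2/3)·9 = 6.

r* = 9, q* = 6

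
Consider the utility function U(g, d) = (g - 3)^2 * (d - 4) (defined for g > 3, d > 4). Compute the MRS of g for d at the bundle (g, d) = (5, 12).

MRS = 8

MU_g = 2·(g−3)·(d−4), MU_d = (g−3)^2.
MRS = (2/1)·(d−4)/(g−3).
At (5, 12): MRS = 8.
So at (5, 12) the consumer would give up 8 units of d for one more unit of g.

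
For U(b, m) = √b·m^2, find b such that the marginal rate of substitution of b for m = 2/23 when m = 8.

MU_b = 0.5·b^(-0.5)·m^2 and MU_m = 2·√b·m.
MRS = MU_b/MU_m = (0.25)·m/b.
Substitute m = 8: MRS = 2/b. Setting 2/b = 2/23 gives b = 2/(2/23) = 23.

b = 23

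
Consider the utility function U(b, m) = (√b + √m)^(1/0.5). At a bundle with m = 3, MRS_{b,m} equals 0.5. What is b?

For CES with ρ = 0.5, MRS = √(m/b).
Setting √(3/b) = 0.5 gives 3/b = 0.25 and b = 12.

b = 12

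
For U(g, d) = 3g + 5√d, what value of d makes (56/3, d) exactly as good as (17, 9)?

d = 4

U(17, 9) = 66.
Set U(56/3, d) = 66 and solve.
With g = 56/3: 5√d = 66 − 3·56/3 = 10, so √d = 2 and d = 4.
Check: U(56/3, 4) = 66.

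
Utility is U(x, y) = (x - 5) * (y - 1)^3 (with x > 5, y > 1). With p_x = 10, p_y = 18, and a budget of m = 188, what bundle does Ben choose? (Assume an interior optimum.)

MU_x = (y−1)^3, MU_y = 3·(x−5)·(y−1)^2.
MRS = (1/3)·(y−1)/(x−5).
Tangency: set MRS = p_x/p_y = 10/18 = 5/9.
So (1/3)·(y − 1)/(x − 5) = 5/9, i.e. (y − 1) = (5/3)·(x − 5).
Rewrite the budget in excess-of-subsistence terms: 10·(x − 5) + 18·(y − 1) = 188 − 10·5 − 18·1 = 120.
Substituting, 40·(x − 5) = 120, so x − 5 = 3 and x* = 8.
Then y − 1 = (5/3)·3 = 5, so y* = 6.

x* = 8, y* = 6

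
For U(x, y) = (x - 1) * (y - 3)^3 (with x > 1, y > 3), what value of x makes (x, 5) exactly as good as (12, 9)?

x = 298

U(12, 9) = 2376.
Set U(x, 5) = 2376 and solve.
With y = 5: (5 − 3)^3 = 8, so (x − 1) = 2376/8 = 297.
So x = 1 + 297 = 298.
Check: U(298, 5) = 2376.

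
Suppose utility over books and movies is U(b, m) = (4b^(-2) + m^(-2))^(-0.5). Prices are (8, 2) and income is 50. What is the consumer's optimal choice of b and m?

For CES with ρ = -2, MRS = (4/1)·(m/b)^3.
Tangency: set MRS = p_b/p_m = 8/2 = 4.
So (m/b)^3 = 1; taking the cube root, m/b = 1, i.e. m = b.
Substitute into the budget 8·b + 2·m = 50: 10·b = 50, so b* = 5 and m* = 5.

b* = 5, m* = 5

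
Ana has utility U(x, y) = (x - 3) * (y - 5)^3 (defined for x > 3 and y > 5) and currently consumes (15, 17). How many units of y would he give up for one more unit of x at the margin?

MRS = 1/3

MU_x = (y−5)^3, MU_y = 3·(x−3)·(y−5)^2.
MRS = (1/3)·(y−5)/(x−3).
At (15, 17): MRS = 1/3.
That is, one extra unit of x is worth 1/3 units of y at the margin.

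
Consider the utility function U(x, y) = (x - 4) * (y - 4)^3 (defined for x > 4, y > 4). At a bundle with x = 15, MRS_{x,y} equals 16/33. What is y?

MU_x = (y−4)^3, MU_y = 3·(x−4)·(y−4)^2.
MRS = (1/3)·(y−4)/(x−4).
Substitute x = 15: MRS = (y − 4)/33. Setting this equal to 16/33 gives y − 4 = (16/33)·33 = 16, so y = 20.

y = 20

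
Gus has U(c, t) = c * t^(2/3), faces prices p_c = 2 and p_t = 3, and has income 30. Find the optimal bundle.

MU_c = t^(2/3) and MU_t = 2/3·c·t^(-1/3).
MRS = MU_c/MU_t = (1.5)·t/c.
Tangency: set MRS = p_c/p_t = 2/3.
So (1.5)·t/c = 2/3, i.e. t = (4/9)·c.
Substitute into the budget 2·c + 3·t = 30: (10/3)·c = 30, so c* = 9.
Then t* = (4/9)·9 = 4.

c* = 9, t* = 4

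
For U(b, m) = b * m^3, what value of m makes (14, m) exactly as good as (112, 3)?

m = 6

U(112, 3) = 3024.
Set U(14, m) = 3024 and solve.
With b = 14: m^3 = 3024/14 = 216; taking the cube root, m = 6.
Check: U(14, 6) = 3024.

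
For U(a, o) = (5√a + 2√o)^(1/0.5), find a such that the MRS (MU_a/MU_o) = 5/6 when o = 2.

a = 18

For CES with ρ = 0.5, MRS = (5/2)·√(o/a).
Setting (5/2)·√(2/a) = 5/6 gives √(2/a) = 1/3, so 2/a = 1/9 and a = 18.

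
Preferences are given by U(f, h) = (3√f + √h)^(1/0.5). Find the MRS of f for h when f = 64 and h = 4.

For CES with ρ = 0.5, MRS = (3/1)·√(h/f).
At (64, 4): MRS = 0.75.
That is, one extra unit of f is worth 0.75 units of h at the margin.

MRS = 0.75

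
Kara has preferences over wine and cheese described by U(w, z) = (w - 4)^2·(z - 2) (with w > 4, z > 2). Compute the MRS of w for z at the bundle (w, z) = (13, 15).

MU_w = 2·(w−4)·(z−2), MU_z = (w−4)^2.
MRS = (2/1)·(z−2)/(w−4).
At (13, 15): MRS = 26/9.
That is, one extra unit of w is worth 26/9 units of z at the margin.

MRS = 26/9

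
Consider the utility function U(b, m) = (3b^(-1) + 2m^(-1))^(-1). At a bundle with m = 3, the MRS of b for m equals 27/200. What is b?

b = 10

For CES with ρ = -1, MRS = (3/2)·(m/b)^2.
Setting (3/2)·(3/b)^2 = 27/200 gives (3/b)^2 = 9/100, so 3/b = 0.3 and b = 10.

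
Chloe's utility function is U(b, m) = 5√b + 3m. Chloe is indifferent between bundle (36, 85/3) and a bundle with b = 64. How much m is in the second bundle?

m = 25

U(36, 85/3) = 115.
Set U(64, m) = 115 and solve.
With b = 64: √64 = 8, so 3m = 115 − 5·8 = 75 and m = 25.
Check: U(64, 25) = 115.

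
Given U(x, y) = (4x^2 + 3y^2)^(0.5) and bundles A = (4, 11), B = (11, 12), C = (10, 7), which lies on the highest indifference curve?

Bundle B

Evaluate utility at each bundle:
U(A) = 20.664.
U(B) = 30.265.
U(C) = 23.388.
Highest utility is B, so B ≻ C ≻ A.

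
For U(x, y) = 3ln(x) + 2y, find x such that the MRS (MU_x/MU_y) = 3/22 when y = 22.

MU_x = 3/x, MU_y = 2.
MRS = 3/x ÷ 2.
MRS depends only on x: 1.5/x = 3/22 ⇒ x = 1.5/(3/22) = 11.

x = 11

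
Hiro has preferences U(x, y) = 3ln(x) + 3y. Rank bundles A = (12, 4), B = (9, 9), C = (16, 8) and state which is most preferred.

Evaluate utility at each bundle:
U(A) = 19.455.
U(B) = 33.592.
U(C) = 32.318.
Highest utility is B, so B ≻ C ≻ A.

Bundle B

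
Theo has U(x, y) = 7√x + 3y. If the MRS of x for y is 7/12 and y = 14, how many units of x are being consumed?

x = 4

MU_x = 7/(2√x), MU_y = 3.
MRS = 7/(2√x) ÷ 3.
MRS depends only on x: (7/6)/√x = 7/12 ⇒ √x = (7/6)/(7/12) = 2 ⇒ x = 4.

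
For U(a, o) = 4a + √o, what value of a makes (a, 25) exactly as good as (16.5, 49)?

a = 17

U(16.5, 49) = 73.
Set U(a, 25) = 73 and solve.
With o = 25: √25 = 5, so 4a = 73 − 5 = 68 and a = 17.
Check: U(17, 25) = 73.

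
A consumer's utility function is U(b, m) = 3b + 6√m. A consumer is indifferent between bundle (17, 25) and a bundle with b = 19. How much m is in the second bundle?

m = 16

U(17, 25) = 81.
Set U(19, m) = 81 and solve.
With b = 19: 6√m = 81 − 3·19 = 24, so √m = 4 and m = 16.
Check: U(19, 16) = 81.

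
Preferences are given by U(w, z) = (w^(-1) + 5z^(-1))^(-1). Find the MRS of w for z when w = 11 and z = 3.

For CES with ρ = -1, MRS = (1/5)·(z/w)^2.
At (11, 3): MRS = 9/605.
The indifference curve has slope −9/605 at this bundle.

MRS = 9/605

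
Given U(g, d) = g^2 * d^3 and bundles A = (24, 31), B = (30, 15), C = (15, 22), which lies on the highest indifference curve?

Bundle A

Evaluate utility at each bundle:
U(A) = 17159616.
U(B) = 3037500.
U(C) = 2395800.
Highest utility is A, so A ≻ B ≻ C.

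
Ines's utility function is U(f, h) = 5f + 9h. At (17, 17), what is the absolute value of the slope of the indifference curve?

MU_f = 5, MU_h = 9, so MRS = 5/9 at every bundle.
At (17, 17): MRS = 5/9.
That is, one extra unit of f is worth 5/9 units of h at the margin.

MRS = 5/9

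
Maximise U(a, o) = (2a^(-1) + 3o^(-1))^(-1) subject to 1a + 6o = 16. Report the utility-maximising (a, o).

For CES with ρ = -1, MRS = (2/3)·(o/a)^2.
Tangency: set MRS = p_a/p_o = 1/6.
So (o/a)^2 = 0.25; taking the square root, o/a = 0.5, i.e. o = 0.5·a.
Substitute into the budget 1·a + 6·o = 16: 4·a = 16, so a* = 4 and o* = 0.5·4 = 2.

a* = 4, o* = 2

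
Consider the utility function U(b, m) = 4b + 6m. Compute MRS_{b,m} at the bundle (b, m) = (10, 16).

MRS = 2/3

MU_b = 4, MU_m = 6, so MRS = 4/6 = 2/3 at every bundle.
At (10, 16): MRS = 2/3.
The indifference curve has slope −2/3 at this bundle.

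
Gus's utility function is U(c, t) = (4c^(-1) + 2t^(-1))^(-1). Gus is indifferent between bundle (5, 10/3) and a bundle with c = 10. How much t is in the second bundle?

U depends on (c, t) only through S = 4c^(-1) + 2t^(-1), so equal utility means equal S. At (5, 10/3): S = 1.4.
With c = 10: 4·10^(-1) = 0.4, so 2t^(-1) = 1.4 − 0.4 = 1, i.e. t^(-1) = 0.5.
Hence t = 1/0.5 = 2.
Check: U(10, 2) = 0.7143.

t = 2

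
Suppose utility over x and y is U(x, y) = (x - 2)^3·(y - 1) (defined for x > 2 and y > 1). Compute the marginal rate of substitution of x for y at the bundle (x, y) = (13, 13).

MRS = 36/11

MU_x = 3·(x−2)^2·(y−1), MU_y = (x−2)^3.
MRS = (3/1)·(y−1)/(x−2).
At (13, 13): MRS = 36/11.
That is, one extra unit of x is worth 36/11 units of y at the margin.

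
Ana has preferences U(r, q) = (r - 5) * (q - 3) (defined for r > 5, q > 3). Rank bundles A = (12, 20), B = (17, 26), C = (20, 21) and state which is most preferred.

Bundle B

Evaluate utility at each bundle:
U(A) = 119.
U(B) = 276.
U(C) = 270.
Highest utility is B, so B ≻ C ≻ A.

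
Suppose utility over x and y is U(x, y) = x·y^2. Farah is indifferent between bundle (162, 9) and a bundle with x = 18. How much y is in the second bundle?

U(162, 9) = 13122.
Set U(18, y) = 13122 and solve.
With x = 18: y^2 = 13122/18 = 729; taking the square root, y = 27.
Check: U(18, 27) = 13122.

y = 27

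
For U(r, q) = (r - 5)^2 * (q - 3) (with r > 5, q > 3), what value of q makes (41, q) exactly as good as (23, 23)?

U(23, 23) = 6480.
Set U(41, q) = 6480 and solve.
With r = 41: (41 − 5)^2 = 1296, so (q − 3) = 6480/1296 = 5.
So q = 3 + 5 = 8.
Check: U(41, 8) = 6480.

q = 8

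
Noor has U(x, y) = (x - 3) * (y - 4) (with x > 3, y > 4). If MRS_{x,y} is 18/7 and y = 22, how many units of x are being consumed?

MU_x = (y−4), MU_y = (x−3).
MRS = (y−4)/(x−3).
Substitute y = 22: MRS = 18/(x − 3). Setting this equal to 18/7 gives x − 3 = 18/(18/7) = 7, so x = 10.

x = 10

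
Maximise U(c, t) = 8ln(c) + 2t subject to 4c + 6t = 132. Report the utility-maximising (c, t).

c* = 6, t* = 18

MU_c = 8/c, MU_t = 2.
MRS = 8/c ÷ 2.
Tangency: set MRS = p_c/p_t = 4/6 = 2/3.
MRS depends only on c: 4/c = 2/3 ⇒ c* = 4/(2/3) = 6.
From the budget, 6·t = 132 − 4·6 = 108, so t* = 18.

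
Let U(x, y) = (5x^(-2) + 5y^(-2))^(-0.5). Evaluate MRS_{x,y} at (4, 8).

For CES with ρ = -2, MRS = (y/x)^3.
At (4, 8): MRS = 8.
The indifference curve has slope −8 at this bundle.

MRS = 8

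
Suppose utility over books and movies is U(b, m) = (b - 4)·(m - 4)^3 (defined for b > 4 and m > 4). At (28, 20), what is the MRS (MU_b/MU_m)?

MRS = 2/9

MU_b = (m−4)^3, MU_m = 3·(b−4)·(m−4)^2.
MRS = (1/3)·(m−4)/(b−4).
At (28, 20): MRS = 2/9.
That is, one extra unit of b is worth 2/9 units of m at the margin.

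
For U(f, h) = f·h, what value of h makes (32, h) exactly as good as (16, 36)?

h = 18

U(16, 36) = 576.
Set U(32, h) = 576 and solve.
With f = 32: h = 576/32 = 18.
Check: U(32, 18) = 576.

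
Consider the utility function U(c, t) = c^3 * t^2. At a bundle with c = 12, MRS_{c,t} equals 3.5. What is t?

MU_c = 3·c^2·t^2 and MU_t = 2·c^3·t.
MRS = MU_c/MU_t = (3/2)·t/c.
Substitute c = 12: MRS = t/8. Setting t/8 = 3.5 gives t = 3.5·8 = 28.

t = 28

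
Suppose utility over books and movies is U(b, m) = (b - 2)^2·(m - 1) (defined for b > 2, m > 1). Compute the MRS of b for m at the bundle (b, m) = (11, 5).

MRS = 8/9

MU_b = 2·(b−2)·(m−1), MU_m = (b−2)^2.
MRS = (2/1)·(m−1)/(b−2).
At (11, 5): MRS = 8/9.
So at (11, 5) the consumer would give up 8/9 units of m for one more unit of b.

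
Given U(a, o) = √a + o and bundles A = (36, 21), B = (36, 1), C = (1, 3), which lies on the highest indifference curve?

Bundle A

Evaluate utility at each bundle:
U(A) = 27.000.
U(B) = 7.000.
U(C) = 4.000.
Highest utility is A, so A ≻ B ≻ C.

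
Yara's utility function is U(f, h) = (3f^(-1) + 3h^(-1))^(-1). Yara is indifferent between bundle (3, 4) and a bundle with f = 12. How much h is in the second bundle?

U depends on (f, h) only through S = 3f^(-1) + 3h^(-1), so equal utility means equal S. At (3, 4): S = 1.75.
With f = 12: 3·12^(-1) = 0.25, so 3h^(-1) = 1.75 − 0.25 = 1.5, i.e. h^(-1) = 0.5.
Hence h = 1/0.5 = 2.
Check: U(12, 2) = 0.5714.

h = 2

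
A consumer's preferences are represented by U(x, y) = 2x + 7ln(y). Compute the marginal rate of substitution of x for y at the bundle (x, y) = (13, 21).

MU_x = 2, MU_y = 7/y.
MRS = 2 ÷ (7/y).
At (13, 21): MRS = 6.
That is, one extra unit of x is worth 6 units of y at the margin.

MRS = 6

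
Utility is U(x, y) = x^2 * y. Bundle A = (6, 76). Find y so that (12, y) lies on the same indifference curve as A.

U(6, 76) = 2736.
Set U(12, y) = 2736 and solve.
With x = 12: 12^2 = 144, so y = 2736/144 = 19.
Check: U(12, 19) = 2736.

y = 19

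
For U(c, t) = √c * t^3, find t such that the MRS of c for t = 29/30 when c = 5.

MU_c = 0.5·c^(-0.5)·t^3 and MU_t = 3·√c·t^2.
MRS = MU_c/MU_t = (1/6)·t/c.
Substitute c = 5: MRS = t/30. Setting t/30 = 29/30 gives t = (29/30)·30 = 29.

t = 29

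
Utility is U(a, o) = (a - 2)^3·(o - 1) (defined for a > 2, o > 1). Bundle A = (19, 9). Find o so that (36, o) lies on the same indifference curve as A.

o = 2

U(19, 9) = 39304.
Set U(36, o) = 39304 and solve.
With a = 36: (36 − 2)^3 = 39304, so (o − 1) = 39304/39304 = 1.
So o = 1 + 1 = 2.
Check: U(36, 2) = 39304.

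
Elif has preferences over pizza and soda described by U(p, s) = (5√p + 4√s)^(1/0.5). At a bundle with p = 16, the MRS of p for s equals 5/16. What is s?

For CES with ρ = 0.5, MRS = (5/4)·√(s/p).
Setting (5/4)·√(s/16) = 5/16 gives √(s/16) = 0.25, so s/16 = 1/16 and s = 1.

s = 1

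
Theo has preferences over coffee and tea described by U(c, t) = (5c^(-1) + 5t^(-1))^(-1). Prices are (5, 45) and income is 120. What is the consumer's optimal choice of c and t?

c* = 6, t* = 2

For CES with ρ = -1, MRS = (t/c)^2.
Tangency: set MRS = p_c/p_t = 5/45 = 1/9.
So (t/c)^2 = 1/9; taking the square root, t/c = 1/3, i.e. t = (1/3)·c.
Substitute into the budget 5·c + 45·t = 120: 20·c = 120, so c* = 6 and t* = (1/3)·6 = 2.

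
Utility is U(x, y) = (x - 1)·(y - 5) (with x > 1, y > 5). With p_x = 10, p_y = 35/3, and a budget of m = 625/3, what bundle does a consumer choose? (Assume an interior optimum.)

MU_x = (y−5), MU_y = (x−1).
MRS = (y−5)/(x−1).
Tangency: set MRS = p_x/p_y = 10/(35/3) = 6/7.
So (y − 5)/(x − 1) = 6/7, i.e. (y − 5) = (6/7)·(x − 1).
Rewrite the budget in excess-of-subsistence terms: 10·(x − 1) + (35/3)·(y − 5) = 625/3 − 10·1 − (35/3)·5 = 140.
Substituting, 20·(x − 1) = 140, so x − 1 = 7 and x* = 8.
Then y − 5 = (6/7)·7 = 6, so y* = 11.

x* = 8, y* = 11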